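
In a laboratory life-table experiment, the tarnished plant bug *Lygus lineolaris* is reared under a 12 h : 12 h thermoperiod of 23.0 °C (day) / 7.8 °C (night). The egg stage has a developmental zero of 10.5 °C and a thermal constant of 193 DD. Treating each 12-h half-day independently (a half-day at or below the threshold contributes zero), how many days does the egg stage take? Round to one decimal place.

Day half: max(0, 23.0 − 10.5) × 0.5 = 12.5 × 0.5 = 6.25 DD.
Night half: max(0, 7.8 − 10.5) × 0.5 = 0.0 × 0.5 = 0.00 DD.
Per 24 h: 6.25 DD/day.
Duration = 193 / 6.25 = 30.880 ≈ 30.9 days.

30.9 days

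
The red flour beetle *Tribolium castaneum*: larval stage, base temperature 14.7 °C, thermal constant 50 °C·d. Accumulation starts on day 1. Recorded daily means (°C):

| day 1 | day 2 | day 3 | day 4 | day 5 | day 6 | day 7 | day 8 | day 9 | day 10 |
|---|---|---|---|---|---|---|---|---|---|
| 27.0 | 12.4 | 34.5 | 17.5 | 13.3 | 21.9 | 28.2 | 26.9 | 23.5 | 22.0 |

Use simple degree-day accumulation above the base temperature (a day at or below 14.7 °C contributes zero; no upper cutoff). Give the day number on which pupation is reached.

Daily DD above 14.7 °C: 12.3, 0.0, 19.8, 2.8, 0.0, 7.2, 13.5, 12.2, 8.8, 7.3.
Cumulative: 12.3, 12.3, 32.1, 34.9, 34.9, 42.1, 55.6, 67.8, 76.6, 83.9.
The total first reaches 50 DD on day 7.

day 7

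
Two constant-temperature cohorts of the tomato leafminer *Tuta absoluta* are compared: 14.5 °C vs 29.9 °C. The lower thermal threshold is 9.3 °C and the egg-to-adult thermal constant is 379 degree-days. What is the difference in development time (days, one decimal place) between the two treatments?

54.5 days

At 14.5 °C: 379 / (14.5 − 9.3) = 379 / 5.2 = 72.885 d.
At 29.9 °C: 379 / (29.9 − 9.3) = 379 / 20.6 = 18.398 d.
Difference = |72.885 − 18.398| = 54.487 ≈ 54.5 days.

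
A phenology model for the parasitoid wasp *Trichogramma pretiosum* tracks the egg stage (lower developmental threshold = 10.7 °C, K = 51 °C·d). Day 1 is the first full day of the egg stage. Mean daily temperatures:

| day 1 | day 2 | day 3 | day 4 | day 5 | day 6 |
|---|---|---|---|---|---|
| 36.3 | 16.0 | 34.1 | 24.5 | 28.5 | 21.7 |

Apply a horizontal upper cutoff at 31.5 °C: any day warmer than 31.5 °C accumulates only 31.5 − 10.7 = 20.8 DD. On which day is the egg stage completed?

Daily DD above 10.7 °C (capped at 20.8): 20.8, 5.3, 20.8, 13.8, 17.8, 11.0.
Cumulative: 20.8, 26.1, 46.9, 60.7, 78.5, 89.5.
The total first reaches 51 DD on day 4.

day 4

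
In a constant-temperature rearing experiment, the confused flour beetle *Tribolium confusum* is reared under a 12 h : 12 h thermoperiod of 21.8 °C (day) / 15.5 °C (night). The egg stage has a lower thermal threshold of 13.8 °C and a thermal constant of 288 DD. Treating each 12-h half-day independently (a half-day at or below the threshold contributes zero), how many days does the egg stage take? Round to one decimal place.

59.4 days

Day half: max(0, 21.8 − 13.8) × 0.5 = 8.0 × 0.5 = 4.00 DD.
Night half: max(0, 15.5 − 13.8) × 0.5 = 1.7 × 0.5 = 0.85 DD.
Per 24 h: 4.85 DD/day.
Duration = 288 / 4.85 = 59.381 ≈ 59.4 days.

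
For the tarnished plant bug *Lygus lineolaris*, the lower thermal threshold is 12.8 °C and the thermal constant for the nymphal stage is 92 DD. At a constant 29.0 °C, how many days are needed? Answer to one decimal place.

Daily accumulation = 29.0 − 12.8 = 16.2 DD/day.
Duration = 92 / 16.2 = 5.679 ≈ 5.7 days.

5.7 days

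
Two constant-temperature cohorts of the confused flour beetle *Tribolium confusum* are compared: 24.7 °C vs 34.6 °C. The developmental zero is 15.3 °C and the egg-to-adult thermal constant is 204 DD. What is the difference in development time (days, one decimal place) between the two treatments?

At 24.7 °C: 204 / (24.7 − 15.3) = 204 / 9.4 = 21.702 d.
At 34.6 °C: 204 / (34.6 − 15.3) = 204 / 19.3 = 10.570 d.
Difference = |21.702 − 10.570| = 11.132 ≈ 11.1 days.

11.1 days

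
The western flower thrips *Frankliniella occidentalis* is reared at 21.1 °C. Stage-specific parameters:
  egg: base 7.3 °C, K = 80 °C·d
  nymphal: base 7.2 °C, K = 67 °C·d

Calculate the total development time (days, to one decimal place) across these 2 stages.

egg: 80 / (21.1 − 7.3) = 80 / 13.8 = 5.797 d.
nymphal: 67 / (21.1 − 7.2) = 67 / 13.9 = 4.820 d.
Sum = 10.617 ≈ 10.6 days.

10.6 days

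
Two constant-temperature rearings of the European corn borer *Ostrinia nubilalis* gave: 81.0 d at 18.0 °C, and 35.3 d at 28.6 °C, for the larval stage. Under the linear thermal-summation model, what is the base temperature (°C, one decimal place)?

Under the model K = D·(T − T_b), so D₁·(T₁ − T_b) = D₂·(T₂ − T_b).
81.0·(18.0 − T_b) = 35.3·(28.6 − T_b)
T_b = (81.0·18.0 − 35.3·28.6) / (81.0 − 35.3) = 448.42 / 45.7 = 9.812 °C ≈ 9.8 °C.

9.8 °C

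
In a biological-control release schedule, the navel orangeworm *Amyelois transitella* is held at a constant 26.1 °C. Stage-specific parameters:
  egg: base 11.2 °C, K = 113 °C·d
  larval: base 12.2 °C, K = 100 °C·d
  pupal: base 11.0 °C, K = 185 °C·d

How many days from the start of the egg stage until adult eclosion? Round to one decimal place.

egg: 113 / (26.1 − 11.2) = 113 / 14.9 = 7.584 d.
larval: 100 / (26.1 − 12.2) = 100 / 13.9 = 7.194 d.
pupal: 185 / (26.1 − 11.0) = 185 / 15.1 = 12.252 d.
Sum = 27.030 ≈ 27.0 days.

27.0 days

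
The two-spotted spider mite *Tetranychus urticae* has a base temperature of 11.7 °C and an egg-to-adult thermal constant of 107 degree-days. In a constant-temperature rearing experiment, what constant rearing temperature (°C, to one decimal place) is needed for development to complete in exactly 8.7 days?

Required daily accumulation = 107 / 8.7 = 12.299 DD/day.
T = T_base + 12.299 = 11.7 + 12.299 = 23.999 ≈ 24.0 °C.

24.0 °C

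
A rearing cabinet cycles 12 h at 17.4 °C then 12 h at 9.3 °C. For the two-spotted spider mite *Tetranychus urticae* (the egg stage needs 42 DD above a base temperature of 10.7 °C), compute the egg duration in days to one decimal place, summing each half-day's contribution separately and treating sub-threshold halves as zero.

Day half: max(0, 17.4 − 10.7) × 0.5 = 6.7 × 0.5 = 3.35 DD.
Night half: max(0, 9.3 − 10.7) × 0.5 = 0.0 × 0.5 = 0.00 DD.
Per 24 h: 3.35 DD/day.
Duration = 42 / 3.35 = 12.537 ≈ 12.5 days.

12.5 days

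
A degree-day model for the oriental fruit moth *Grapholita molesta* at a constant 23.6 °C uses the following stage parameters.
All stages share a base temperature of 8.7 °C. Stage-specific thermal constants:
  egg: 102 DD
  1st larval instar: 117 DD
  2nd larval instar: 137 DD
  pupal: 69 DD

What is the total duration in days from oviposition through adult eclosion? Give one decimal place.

Daily accumulation at 23.6 °C = 23.6 − 8.7 = 14.9 DD/day.
Total K = 102 + 117 + 137 + 69 = 425 DD.
Total duration = 425 / 14.9 = 28.523 ≈ 28.5 days.

28.5 days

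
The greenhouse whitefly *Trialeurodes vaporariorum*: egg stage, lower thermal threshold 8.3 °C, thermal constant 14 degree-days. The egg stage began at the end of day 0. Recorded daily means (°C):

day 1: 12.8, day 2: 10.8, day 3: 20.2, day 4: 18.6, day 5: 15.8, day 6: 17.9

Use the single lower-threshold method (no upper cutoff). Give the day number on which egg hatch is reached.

Daily DD above 8.3 °C: 4.5, 2.5, 11.9, 10.3, 7.5, 9.6.
Cumulative: 4.5, 7.0, 18.9, 29.2, 36.7, 46.3.
The total first reaches 14 DD on day 3.

day 3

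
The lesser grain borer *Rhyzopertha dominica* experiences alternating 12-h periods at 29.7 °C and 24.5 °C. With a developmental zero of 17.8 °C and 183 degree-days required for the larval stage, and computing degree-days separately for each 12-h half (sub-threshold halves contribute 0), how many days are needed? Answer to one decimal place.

Day half: max(0, 29.7 − 17.8) × 0.5 = 11.9 × 0.5 = 5.95 DD.
Night half: max(0, 24.5 − 17.8) × 0.5 = 6.7 × 0.5 = 3.35 DD.
Per 24 h: 9.30 DD/day.
Duration = 183 / 9.30 = 19.677 ≈ 19.7 days.

19.7 days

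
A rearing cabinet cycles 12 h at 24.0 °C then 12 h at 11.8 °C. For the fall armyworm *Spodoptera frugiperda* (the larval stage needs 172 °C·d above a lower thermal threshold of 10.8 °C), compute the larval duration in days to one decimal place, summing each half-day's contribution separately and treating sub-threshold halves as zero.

Day half: max(0, 24.0 − 10.8) × 0.5 = 13.2 × 0.5 = 6.60 DD.
Night half: max(0, 11.8 − 10.8) × 0.5 = 1.0 × 0.5 = 0.50 DD.
Per 24 h: 7.10 DD/day.
Duration = 172 / 7.10 = 24.225 ≈ 24.2 days.

24.2 days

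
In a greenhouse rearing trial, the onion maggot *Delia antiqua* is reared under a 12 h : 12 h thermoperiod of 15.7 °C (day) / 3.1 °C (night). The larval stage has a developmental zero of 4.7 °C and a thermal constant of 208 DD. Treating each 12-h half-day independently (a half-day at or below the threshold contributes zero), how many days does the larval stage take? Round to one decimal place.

Day half: max(0, 15.7 − 4.7) × 0.5 = 11.0 × 0.5 = 5.50 DD.
Night half: max(0, 3.1 − 4.7) × 0.5 = 0.0 × 0.5 = 0.00 DD.
Per 24 h: 5.50 DD/day.
Duration = 208 / 5.50 = 37.818 ≈ 37.8 days.

37.8 days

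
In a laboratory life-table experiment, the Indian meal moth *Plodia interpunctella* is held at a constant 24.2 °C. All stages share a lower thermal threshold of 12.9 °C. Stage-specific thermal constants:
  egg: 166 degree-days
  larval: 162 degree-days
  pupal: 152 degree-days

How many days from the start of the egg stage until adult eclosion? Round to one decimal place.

42.5 days

Daily accumulation at 24.2 °C = 24.2 − 12.9 = 11.3 DD/day.
Total K = 166 + 162 + 152 = 480 DD.
Total duration = 480 / 11.3 = 42.478 ≈ 42.5 days.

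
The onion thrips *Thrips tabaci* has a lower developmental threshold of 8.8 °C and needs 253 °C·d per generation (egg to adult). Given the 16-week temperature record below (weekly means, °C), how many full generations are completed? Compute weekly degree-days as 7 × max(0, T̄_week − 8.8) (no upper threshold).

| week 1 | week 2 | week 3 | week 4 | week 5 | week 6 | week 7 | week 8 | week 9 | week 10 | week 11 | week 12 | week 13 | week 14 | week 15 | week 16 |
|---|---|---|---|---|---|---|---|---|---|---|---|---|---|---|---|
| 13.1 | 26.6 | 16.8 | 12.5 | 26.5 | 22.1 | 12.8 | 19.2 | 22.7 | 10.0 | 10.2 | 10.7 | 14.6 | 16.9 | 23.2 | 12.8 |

Weekly DD (7 × max(0, T̄ − 8.8)): 30.1, 124.6, 56.0, 25.9, 123.9, 93.1, 28.0, 72.8, 97.3, 8.4, 9.8, 13.3, 40.6, 56.7, 100.8, 28.0.
Season total = 909.3 DD.
Complete generations = ⌊909.3 / 253⌋ = 3.

3 generations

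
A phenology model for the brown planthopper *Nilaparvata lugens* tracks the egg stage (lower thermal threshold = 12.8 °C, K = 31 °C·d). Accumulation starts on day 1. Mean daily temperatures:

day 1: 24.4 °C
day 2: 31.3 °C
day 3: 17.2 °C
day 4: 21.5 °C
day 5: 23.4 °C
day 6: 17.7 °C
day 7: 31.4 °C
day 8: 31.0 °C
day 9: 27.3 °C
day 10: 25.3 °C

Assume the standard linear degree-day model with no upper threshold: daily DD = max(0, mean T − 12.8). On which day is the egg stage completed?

day 3

Daily DD above 12.8 °C: 11.6, 18.5, 4.4, 8.7, 10.6, 4.9, 18.6, 18.2, 14.5, 12.5.
Cumulative: 11.6, 30.1, 34.5, 43.2, 53.8, 58.7, 77.3, 95.5, 110.0, 122.5.
The total first reaches 31 DD on day 3.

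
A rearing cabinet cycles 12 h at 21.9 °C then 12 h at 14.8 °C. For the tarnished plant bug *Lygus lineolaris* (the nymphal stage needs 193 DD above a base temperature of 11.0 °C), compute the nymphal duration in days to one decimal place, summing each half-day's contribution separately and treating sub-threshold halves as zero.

Day half: max(0, 21.9 − 11.0) × 0.5 = 10.9 × 0.5 = 5.45 DD.
Night half: max(0, 14.8 − 11.0) × 0.5 = 3.8 × 0.5 = 1.90 DD.
Per 24 h: 7.35 DD/day.
Duration = 193 / 7.35 = 26.259 ≈ 26.3 days.

26.3 days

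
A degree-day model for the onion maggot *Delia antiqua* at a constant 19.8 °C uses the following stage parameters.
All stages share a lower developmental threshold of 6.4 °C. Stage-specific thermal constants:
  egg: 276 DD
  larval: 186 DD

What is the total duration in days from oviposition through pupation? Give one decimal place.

Daily accumulation at 19.8 °C = 19.8 − 6.4 = 13.4 DD/day.
Total K = 276 + 186 = 462 DD.
Total duration = 462 / 13.4 = 34.478 ≈ 34.5 days.

34.5 days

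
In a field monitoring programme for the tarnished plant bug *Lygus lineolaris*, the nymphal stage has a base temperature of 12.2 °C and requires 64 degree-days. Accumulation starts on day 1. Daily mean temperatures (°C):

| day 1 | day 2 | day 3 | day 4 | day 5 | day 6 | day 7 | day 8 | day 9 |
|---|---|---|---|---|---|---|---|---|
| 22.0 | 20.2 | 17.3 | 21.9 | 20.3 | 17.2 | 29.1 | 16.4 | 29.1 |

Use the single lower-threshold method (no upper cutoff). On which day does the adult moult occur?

Daily DD above 12.2 °C: 9.8, 8.0, 5.1, 9.7, 8.1, 5.0, 16.9, 4.2, 16.9.
Cumulative: 9.8, 17.8, 22.9, 32.6, 40.7, 45.7, 62.6, 66.8, 83.7.
The total first reaches 64 DD on day 8.

day 8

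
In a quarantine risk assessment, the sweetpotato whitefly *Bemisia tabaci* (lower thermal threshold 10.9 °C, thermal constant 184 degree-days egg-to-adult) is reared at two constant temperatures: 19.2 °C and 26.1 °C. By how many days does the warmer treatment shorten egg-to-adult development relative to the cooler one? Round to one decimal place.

10.1 days

At 19.2 °C: 184 / (19.2 − 10.9) = 184 / 8.3 = 22.169 d.
At 26.1 °C: 184 / (26.1 − 10.9) = 184 / 15.2 = 12.105 d.
Difference = |22.169 − 12.105| = 10.063 ≈ 10.1 days.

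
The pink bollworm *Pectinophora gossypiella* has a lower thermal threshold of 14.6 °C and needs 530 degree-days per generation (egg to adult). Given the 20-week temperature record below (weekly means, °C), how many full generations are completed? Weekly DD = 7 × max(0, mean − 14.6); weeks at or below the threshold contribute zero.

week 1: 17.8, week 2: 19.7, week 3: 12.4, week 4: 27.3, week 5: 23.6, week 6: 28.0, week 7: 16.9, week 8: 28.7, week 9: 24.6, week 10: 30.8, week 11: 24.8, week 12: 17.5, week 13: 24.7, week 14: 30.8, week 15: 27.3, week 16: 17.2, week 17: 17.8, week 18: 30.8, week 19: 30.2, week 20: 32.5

2 generations

Weekly DD (7 × max(0, T̄ − 14.6)): 22.4, 35.7, 0.0, 88.9, 63.0, 93.8, 16.1, 98.7, 70.0, 113.4, 71.4, 20.3, 70.7, 113.4, 88.9, 18.2, 22.4, 113.4, 109.2, 125.3.
Season total = 1355.2 DD.
Complete generations = ⌊1355.2 / 530⌋ = 2.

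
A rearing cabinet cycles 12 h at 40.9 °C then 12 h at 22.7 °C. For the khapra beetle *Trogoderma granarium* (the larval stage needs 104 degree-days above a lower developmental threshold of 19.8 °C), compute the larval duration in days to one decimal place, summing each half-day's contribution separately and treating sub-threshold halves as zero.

Day half: max(0, 40.9 − 19.8) × 0.5 = 21.1 × 0.5 = 10.55 DD.
Night half: max(0, 22.7 − 19.8) × 0.5 = 2.9 × 0.5 = 1.45 DD.
Per 24 h: 12.00 DD/day.
Duration = 104 / 12.00 = 8.667 ≈ 8.7 days.

8.7 days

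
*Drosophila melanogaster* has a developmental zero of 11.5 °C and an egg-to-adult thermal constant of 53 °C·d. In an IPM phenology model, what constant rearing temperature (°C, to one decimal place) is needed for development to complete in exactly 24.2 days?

Required daily accumulation = 53 / 24.2 = 2.190 DD/day.
T = T_base + 2.190 = 11.5 + 2.190 = 13.690 ≈ 13.7 °C.

13.7 °C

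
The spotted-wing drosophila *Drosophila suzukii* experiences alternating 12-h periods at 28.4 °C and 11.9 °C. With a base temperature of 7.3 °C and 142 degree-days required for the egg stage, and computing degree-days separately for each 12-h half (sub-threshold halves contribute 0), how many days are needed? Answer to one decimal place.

11.1 days

Day half: max(0, 28.4 − 7.3) × 0.5 = 21.1 × 0.5 = 10.55 DD.
Night half: max(0, 11.9 − 7.3) × 0.5 = 4.6 × 0.5 = 2.30 DD.
Per 24 h: 12.85 DD/day.
Duration = 142 / 12.85 = 11.051 ≈ 11.1 days.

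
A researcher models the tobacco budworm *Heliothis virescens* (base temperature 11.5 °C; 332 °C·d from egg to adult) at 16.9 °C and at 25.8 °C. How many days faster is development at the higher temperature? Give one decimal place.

38.3 days

At 16.9 °C: 332 / (16.9 − 11.5) = 332 / 5.4 = 61.481 d.
At 25.8 °C: 332 / (25.8 − 11.5) = 332 / 14.3 = 23.217 d.
Difference = |61.481 − 23.217| = 38.265 ≈ 38.3 days.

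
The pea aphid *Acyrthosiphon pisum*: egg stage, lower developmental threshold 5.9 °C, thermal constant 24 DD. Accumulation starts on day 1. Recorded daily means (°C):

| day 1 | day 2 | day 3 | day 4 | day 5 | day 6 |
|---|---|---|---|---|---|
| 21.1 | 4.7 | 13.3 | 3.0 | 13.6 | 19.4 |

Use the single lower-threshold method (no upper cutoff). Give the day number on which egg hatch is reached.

Daily DD above 5.9 °C: 15.2, 0.0, 7.4, 0.0, 7.7, 13.5.
Cumulative: 15.2, 15.2, 22.6, 22.6, 30.3, 43.8.
The total first reaches 24 DD on day 5.

day 5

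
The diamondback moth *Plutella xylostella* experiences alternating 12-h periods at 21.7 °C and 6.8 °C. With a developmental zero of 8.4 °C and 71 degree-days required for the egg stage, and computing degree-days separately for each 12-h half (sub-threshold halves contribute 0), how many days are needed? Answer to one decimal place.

10.7 days

Day half: max(0, 21.7 − 8.4) × 0.5 = 13.3 × 0.5 = 6.65 DD.
Night half: max(0, 6.8 − 8.4) × 0.5 = 0.0 × 0.5 = 0.00 DD.
Per 24 h: 6.65 DD/day.
Duration = 71 / 6.65 = 10.677 ≈ 10.7 days.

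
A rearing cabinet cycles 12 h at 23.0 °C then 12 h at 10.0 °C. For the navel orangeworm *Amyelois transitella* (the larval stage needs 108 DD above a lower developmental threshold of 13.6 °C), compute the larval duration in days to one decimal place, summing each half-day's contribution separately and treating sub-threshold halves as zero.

23.0 days

Day half: max(0, 23.0 − 13.6) × 0.5 = 9.4 × 0.5 = 4.70 DD.
Night half: max(0, 10.0 − 13.6) × 0.5 = 0.0 × 0.5 = 0.00 DD.
Per 24 h: 4.70 DD/day.
Duration = 108 / 4.70 = 22.979 ≈ 23.0 days.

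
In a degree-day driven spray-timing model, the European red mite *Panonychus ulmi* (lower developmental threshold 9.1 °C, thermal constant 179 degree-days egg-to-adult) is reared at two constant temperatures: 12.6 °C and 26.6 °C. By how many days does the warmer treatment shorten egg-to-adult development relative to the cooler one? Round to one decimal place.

At 12.6 °C: 179 / (12.6 − 9.1) = 179 / 3.5 = 51.143 d.
At 26.6 °C: 179 / (26.6 − 9.1) = 179 / 17.5 = 10.229 d.
Difference = |51.143 − 10.229| = 40.914 ≈ 40.9 days.

40.9 days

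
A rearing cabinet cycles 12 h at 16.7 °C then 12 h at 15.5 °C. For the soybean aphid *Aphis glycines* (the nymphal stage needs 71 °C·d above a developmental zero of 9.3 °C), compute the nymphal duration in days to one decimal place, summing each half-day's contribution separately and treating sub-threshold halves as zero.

Day half: max(0, 16.7 − 9.3) × 0.5 = 7.4 × 0.5 = 3.70 DD.
Night half: max(0, 15.5 − 9.3) × 0.5 = 6.2 × 0.5 = 3.10 DD.
Per 24 h: 6.80 DD/day.
Duration = 71 / 6.80 = 10.441 ≈ 10.4 days.

10.4 days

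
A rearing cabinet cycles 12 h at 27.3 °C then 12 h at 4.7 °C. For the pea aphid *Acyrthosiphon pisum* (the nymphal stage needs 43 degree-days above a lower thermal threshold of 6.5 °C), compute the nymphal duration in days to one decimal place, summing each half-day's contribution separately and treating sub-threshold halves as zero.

Day half: max(0, 27.3 − 6.5) × 0.5 = 20.8 × 0.5 = 10.40 DD.
Night half: max(0, 4.7 − 6.5) × 0.5 = 0.0 × 0.5 = 0.00 DD.
Per 24 h: 10.40 DD/day.
Duration = 43 / 10.40 = 4.135 ≈ 4.1 days.

4.1 days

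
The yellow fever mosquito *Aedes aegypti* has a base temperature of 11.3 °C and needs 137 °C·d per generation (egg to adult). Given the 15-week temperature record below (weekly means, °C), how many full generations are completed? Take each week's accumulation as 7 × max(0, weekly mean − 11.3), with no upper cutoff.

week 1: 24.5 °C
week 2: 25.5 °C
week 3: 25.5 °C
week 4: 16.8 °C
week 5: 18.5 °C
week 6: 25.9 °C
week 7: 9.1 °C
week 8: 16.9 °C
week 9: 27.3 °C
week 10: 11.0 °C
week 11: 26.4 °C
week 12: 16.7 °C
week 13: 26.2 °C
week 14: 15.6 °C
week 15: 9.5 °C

Weekly DD (7 × max(0, T̄ − 11.3)): 92.4, 99.4, 99.4, 38.5, 50.4, 102.2, 0.0, 39.2, 112.0, 0.0, 105.7, 37.8, 104.3, 30.1, 0.0.
Season total = 911.4 DD.
Complete generations = ⌊911.4 / 137⌋ = 6.

6 generations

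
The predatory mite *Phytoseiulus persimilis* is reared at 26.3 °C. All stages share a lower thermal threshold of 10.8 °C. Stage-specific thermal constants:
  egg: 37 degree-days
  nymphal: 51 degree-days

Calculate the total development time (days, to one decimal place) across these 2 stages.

5.7 days

Daily accumulation at 26.3 °C = 26.3 − 10.8 = 15.5 DD/day.
Total K = 37 + 51 = 88 DD.
Total duration = 88 / 15.5 = 5.677 ≈ 5.7 days.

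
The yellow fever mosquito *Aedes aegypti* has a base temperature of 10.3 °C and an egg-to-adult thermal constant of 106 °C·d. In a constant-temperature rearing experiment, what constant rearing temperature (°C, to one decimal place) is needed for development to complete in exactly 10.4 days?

Required daily accumulation = 106 / 10.4 = 10.192 DD/day.
T = T_base + 10.192 = 10.3 + 10.192 = 20.492 ≈ 20.5 °C.

20.5 °C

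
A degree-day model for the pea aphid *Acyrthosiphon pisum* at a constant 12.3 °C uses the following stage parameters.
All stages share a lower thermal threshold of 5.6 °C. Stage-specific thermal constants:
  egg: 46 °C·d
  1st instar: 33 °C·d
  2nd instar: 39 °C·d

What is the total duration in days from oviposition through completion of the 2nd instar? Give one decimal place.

17.6 days

Daily accumulation at 12.3 °C = 12.3 − 5.6 = 6.7 DD/day.
Total K = 46 + 33 + 39 = 118 DD.
Total duration = 118 / 6.7 = 17.612 ≈ 17.6 days.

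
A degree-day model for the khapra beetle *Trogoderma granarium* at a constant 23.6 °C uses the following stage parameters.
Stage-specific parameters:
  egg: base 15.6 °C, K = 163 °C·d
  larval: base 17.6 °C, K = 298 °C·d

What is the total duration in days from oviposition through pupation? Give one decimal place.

70.0 days

egg: 163 / (23.6 − 15.6) = 163 / 8.0 = 20.375 d.
larval: 298 / (23.6 − 17.6) = 298 / 6.0 = 49.667 d.
Sum = 70.042 ≈ 70.0 days.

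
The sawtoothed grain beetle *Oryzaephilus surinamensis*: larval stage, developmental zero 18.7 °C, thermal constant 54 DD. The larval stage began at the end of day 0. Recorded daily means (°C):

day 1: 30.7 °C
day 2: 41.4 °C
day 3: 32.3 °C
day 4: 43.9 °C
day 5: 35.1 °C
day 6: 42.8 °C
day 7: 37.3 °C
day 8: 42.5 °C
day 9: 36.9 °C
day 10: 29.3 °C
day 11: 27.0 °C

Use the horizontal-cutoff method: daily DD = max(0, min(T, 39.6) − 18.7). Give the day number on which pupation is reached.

Daily DD above 18.7 °C (capped at 20.9): 12.0, 20.9, 13.6, 20.9, 16.4, 20.9, 18.6, 20.9, 18.2, 10.6, 8.3.
Cumulative: 12.0, 32.9, 46.5, 67.4, 83.8, 104.7, 123.3, 144.2, 162.4, 173.0, 181.3.
The total first reaches 54 DD on day 4.

day 4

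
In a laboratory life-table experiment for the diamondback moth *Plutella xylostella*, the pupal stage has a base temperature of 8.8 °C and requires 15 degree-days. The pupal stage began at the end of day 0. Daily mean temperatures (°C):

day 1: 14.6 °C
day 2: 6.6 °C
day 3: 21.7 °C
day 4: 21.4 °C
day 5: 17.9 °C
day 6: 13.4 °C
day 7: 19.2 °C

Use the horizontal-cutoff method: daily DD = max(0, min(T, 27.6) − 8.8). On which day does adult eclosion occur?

day 3

Daily DD above 8.8 °C (capped at 18.8): 5.8, 0.0, 12.9, 12.6, 9.1, 4.6, 10.4.
Cumulative: 5.8, 5.8, 18.7, 31.3, 40.4, 45.0, 55.4.
The total first reaches 15 DD on day 3.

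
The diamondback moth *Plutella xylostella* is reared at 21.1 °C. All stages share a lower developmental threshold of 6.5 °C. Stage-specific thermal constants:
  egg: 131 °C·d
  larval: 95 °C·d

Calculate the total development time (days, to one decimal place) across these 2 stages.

15.5 days

Daily accumulation at 21.1 °C = 21.1 − 6.5 = 14.6 DD/day.
Total K = 131 + 95 = 226 DD.
Total duration = 226 / 14.6 = 15.479 ≈ 15.5 days.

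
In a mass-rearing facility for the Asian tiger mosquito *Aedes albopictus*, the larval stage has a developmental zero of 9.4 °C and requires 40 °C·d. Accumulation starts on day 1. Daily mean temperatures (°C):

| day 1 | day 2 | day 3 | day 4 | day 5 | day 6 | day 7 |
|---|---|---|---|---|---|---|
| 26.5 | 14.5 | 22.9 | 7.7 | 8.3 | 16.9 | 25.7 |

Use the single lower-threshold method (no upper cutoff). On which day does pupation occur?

day 6

Daily DD above 9.4 °C: 17.1, 5.1, 13.5, 0.0, 0.0, 7.5, 16.3.
Cumulative: 17.1, 22.2, 35.7, 35.7, 35.7, 43.2, 59.5.
The total first reaches 40 DD on day 6.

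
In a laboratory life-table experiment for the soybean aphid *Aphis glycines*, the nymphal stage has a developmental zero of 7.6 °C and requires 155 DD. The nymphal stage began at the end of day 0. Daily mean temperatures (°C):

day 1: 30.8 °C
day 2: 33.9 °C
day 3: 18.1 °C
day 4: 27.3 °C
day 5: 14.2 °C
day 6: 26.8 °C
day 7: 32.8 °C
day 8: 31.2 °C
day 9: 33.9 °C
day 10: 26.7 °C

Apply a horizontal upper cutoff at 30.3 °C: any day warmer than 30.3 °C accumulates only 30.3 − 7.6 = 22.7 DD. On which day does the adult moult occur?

Daily DD above 7.6 °C (capped at 22.7): 22.7, 22.7, 10.5, 19.7, 6.6, 19.2, 22.7, 22.7, 22.7, 19.1.
Cumulative: 22.7, 45.4, 55.9, 75.6, 82.2, 101.4, 124.1, 146.8, 169.5, 188.6.
The total first reaches 155 DD on day 9.

day 9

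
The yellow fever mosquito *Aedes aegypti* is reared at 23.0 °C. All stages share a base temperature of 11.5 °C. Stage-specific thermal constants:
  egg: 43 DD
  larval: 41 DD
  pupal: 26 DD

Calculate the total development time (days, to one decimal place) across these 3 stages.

Daily accumulation at 23.0 °C = 23.0 − 11.5 = 11.5 DD/day.
Total K = 43 + 41 + 26 = 110 DD.
Total duration = 110 / 11.5 = 9.565 ≈ 9.6 days.

9.6 days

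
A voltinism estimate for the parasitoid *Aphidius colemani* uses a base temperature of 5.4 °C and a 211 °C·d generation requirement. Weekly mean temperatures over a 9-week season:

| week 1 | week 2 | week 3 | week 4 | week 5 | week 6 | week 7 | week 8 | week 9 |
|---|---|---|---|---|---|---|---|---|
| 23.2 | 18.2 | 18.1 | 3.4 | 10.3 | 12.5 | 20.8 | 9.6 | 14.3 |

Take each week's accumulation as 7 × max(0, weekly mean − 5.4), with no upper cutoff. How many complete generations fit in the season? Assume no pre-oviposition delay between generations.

2 generations

Weekly DD (7 × max(0, T̄ − 5.4)): 124.6, 89.6, 88.9, 0.0, 34.3, 49.7, 107.8, 29.4, 62.3.
Season total = 586.6 DD.
Complete generations = ⌊586.6 / 211⌋ = 2.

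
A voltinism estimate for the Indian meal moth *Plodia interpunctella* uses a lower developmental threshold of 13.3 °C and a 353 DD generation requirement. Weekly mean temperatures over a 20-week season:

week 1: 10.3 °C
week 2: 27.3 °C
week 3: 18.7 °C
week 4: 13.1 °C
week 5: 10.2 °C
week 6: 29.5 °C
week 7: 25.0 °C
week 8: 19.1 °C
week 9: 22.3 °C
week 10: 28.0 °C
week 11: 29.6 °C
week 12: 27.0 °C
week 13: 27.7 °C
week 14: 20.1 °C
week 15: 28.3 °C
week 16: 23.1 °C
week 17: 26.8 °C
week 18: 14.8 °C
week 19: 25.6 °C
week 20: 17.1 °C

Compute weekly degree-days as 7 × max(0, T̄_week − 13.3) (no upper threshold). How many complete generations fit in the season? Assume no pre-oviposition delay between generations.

Weekly DD (7 × max(0, T̄ − 13.3)): 0.0, 98.0, 37.8, 0.0, 0.0, 113.4, 81.9, 40.6, 63.0, 102.9, 114.1, 95.9, 100.8, 47.6, 105.0, 68.6, 94.5, 10.5, 86.1, 26.6.
Season total = 1287.3 DD.
Complete generations = ⌊1287.3 / 353⌋ = 3.

3 generations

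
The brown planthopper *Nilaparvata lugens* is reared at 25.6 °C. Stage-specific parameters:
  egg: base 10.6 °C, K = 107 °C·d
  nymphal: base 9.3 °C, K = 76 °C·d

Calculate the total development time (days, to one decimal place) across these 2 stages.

egg: 107 / (25.6 − 10.6) = 107 / 15.0 = 7.133 d.
nymphal: 76 / (25.6 − 9.3) = 76 / 16.3 = 4.663 d.
Sum = 11.796 ≈ 11.8 days.

11.8 days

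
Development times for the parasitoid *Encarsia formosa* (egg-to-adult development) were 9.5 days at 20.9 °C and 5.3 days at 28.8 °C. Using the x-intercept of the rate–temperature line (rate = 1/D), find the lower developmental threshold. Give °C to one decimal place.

10.9 °C

Equal thermal constants: D₁(T₁ − T_b) = D₂(T₂ − T_b).
9.5·(20.9 − T_b) = 5.3·(28.8 − T_b)
T_b = (9.5·20.9 − 5.3·28.8) / (9.5 − 5.3) = 45.91 / 4.2 = 10.931 °C ≈ 10.9 °C.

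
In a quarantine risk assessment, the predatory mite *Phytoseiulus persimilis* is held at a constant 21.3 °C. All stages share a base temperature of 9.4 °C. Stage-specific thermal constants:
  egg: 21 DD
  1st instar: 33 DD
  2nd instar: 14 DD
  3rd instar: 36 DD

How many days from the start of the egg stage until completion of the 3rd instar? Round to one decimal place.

8.7 days

Daily accumulation at 21.3 °C = 21.3 − 9.4 = 11.9 DD/day.
Total K = 21 + 33 + 14 + 36 = 104 DD.
Total duration = 104 / 11.9 = 8.739 ≈ 8.7 days.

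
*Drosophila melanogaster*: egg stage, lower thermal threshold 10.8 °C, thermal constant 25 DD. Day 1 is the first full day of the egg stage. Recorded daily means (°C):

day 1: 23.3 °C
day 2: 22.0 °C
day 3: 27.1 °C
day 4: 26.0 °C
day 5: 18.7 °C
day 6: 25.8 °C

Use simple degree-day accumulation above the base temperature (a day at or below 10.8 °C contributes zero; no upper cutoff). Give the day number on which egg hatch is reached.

Daily DD above 10.8 °C: 12.5, 11.2, 16.3, 15.2, 7.9, 15.0.
Cumulative: 12.5, 23.7, 40.0, 55.2, 63.1, 78.1.
The total first reaches 25 DD on day 3.

day 3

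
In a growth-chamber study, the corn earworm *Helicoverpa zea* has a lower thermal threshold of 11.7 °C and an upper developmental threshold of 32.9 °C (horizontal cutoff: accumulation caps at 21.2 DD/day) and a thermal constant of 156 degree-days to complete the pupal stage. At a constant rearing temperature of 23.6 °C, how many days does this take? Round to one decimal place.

13.1 days

Daily accumulation = 23.6 − 11.7 = 11.9 DD/day.
Duration = 156 / 11.9 = 13.109 ≈ 13.1 days.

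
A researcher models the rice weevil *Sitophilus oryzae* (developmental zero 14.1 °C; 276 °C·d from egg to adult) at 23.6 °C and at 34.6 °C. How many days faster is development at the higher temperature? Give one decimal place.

At 23.6 °C: 276 / (23.6 − 14.1) = 276 / 9.5 = 29.053 d.
At 34.6 °C: 276 / (34.6 − 14.1) = 276 / 20.5 = 13.463 d.
Difference = |29.053 − 13.463| = 15.589 ≈ 15.6 days.

15.6 days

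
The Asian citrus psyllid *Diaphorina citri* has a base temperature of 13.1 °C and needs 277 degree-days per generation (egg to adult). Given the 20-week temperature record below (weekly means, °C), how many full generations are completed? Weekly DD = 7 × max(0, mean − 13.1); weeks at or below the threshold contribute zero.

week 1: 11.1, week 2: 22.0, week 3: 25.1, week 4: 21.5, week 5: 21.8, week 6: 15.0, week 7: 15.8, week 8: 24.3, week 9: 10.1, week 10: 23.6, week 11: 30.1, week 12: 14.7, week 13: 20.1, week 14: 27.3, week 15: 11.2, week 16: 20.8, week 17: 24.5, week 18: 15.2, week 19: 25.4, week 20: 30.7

3 generations

Weekly DD (7 × max(0, T̄ − 13.1)): 0.0, 62.3, 84.0, 58.8, 60.9, 13.3, 18.9, 78.4, 0.0, 73.5, 119.0, 11.2, 49.0, 99.4, 0.0, 53.9, 79.8, 14.7, 86.1, 123.2.
Season total = 1086.4 DD.
Complete generations = ⌊1086.4 / 277⌋ = 3.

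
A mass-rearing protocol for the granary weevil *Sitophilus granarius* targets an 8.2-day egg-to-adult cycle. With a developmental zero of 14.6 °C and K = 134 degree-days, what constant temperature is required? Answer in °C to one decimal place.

30.9 °C

Required daily accumulation = 134 / 8.2 = 16.341 DD/day.
T = T_base + 16.341 = 14.6 + 16.341 = 30.941 ≈ 30.9 °C.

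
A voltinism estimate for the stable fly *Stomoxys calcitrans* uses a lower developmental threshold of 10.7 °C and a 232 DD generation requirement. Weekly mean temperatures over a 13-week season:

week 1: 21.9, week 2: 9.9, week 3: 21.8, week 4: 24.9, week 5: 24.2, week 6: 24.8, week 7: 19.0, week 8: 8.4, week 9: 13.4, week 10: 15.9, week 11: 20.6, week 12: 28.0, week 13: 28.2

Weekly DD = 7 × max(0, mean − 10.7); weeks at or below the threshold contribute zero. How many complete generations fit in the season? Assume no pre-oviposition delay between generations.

Weekly DD (7 × max(0, T̄ − 10.7)): 78.4, 0.0, 77.7, 99.4, 94.5, 98.7, 58.1, 0.0, 18.9, 36.4, 69.3, 121.1, 122.5.
Season total = 875.0 DD.
Complete generations = ⌊875.0 / 232⌋ = 3.

3 generations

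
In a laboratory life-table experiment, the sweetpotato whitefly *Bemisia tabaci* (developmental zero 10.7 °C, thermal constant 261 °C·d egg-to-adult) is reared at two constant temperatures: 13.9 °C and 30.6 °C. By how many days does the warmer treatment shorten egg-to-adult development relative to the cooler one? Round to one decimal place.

68.4 days

At 13.9 °C: 261 / (13.9 − 10.7) = 261 / 3.2 = 81.562 d.
At 30.6 °C: 261 / (30.6 − 10.7) = 261 / 19.9 = 13.116 d.
Difference = |81.562 − 13.116| = 68.447 ≈ 68.4 days.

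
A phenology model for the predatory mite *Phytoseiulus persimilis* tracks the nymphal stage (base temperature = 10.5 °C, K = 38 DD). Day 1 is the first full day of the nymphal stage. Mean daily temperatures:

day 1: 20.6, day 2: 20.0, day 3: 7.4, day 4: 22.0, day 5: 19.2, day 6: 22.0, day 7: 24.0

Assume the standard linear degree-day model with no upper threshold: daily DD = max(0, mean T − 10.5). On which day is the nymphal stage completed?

Daily DD above 10.5 °C: 10.1, 9.5, 0.0, 11.5, 8.7, 11.5, 13.5.
Cumulative: 10.1, 19.6, 19.6, 31.1, 39.8, 51.3, 64.8.
The total first reaches 38 DD on day 5.

day 5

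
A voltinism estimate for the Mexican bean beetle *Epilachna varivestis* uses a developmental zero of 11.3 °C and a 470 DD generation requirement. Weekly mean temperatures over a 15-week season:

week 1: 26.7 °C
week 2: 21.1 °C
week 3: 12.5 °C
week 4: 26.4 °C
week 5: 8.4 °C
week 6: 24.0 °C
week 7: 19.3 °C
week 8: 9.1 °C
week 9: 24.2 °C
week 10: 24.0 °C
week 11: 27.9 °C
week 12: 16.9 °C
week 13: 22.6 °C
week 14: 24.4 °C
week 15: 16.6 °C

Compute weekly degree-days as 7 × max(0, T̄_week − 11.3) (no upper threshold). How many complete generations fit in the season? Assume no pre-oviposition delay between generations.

Weekly DD (7 × max(0, T̄ − 11.3)): 107.8, 68.6, 8.4, 105.7, 0.0, 88.9, 56.0, 0.0, 90.3, 88.9, 116.2, 39.2, 79.1, 91.7, 37.1.
Season total = 977.9 DD.
Complete generations = ⌊977.9 / 470⌋ = 2.

2 generations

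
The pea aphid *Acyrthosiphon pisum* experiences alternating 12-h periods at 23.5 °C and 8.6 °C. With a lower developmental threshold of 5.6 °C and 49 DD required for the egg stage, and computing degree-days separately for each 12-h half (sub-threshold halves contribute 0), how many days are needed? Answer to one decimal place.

4.7 days

Day half: max(0, 23.5 − 5.6) × 0.5 = 17.9 × 0.5 = 8.95 DD.
Night half: max(0, 8.6 − 5.6) × 0.5 = 3.0 × 0.5 = 1.50 DD.
Per 24 h: 10.45 DD/day.
Duration = 49 / 10.45 = 4.689 ≈ 4.7 days.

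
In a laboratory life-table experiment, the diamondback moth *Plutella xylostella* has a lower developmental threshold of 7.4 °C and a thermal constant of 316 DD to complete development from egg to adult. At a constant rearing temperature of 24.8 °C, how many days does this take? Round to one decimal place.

Daily accumulation = 24.8 − 7.4 = 17.4 DD/day.
Duration = 316 / 17.4 = 18.161 ≈ 18.2 days.

18.2 days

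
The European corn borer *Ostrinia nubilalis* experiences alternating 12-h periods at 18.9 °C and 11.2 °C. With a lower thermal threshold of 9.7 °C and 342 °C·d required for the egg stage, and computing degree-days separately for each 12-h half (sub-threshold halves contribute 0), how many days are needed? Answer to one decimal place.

63.9 days

Day half: max(0, 18.9 − 9.7) × 0.5 = 9.2 × 0.5 = 4.60 DD.
Night half: max(0, 11.2 − 9.7) × 0.5 = 1.5 × 0.5 = 0.75 DD.
Per 24 h: 5.35 DD/day.
Duration = 342 / 5.35 = 63.925 ≈ 63.9 days.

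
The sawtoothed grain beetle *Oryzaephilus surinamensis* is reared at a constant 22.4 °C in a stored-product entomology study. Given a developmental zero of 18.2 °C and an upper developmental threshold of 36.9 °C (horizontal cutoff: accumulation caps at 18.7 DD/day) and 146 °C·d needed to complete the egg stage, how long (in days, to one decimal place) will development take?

Daily accumulation = 22.4 − 18.2 = 4.2 DD/day.
Duration = 146 / 4.2 = 34.762 ≈ 34.8 days.

34.8 days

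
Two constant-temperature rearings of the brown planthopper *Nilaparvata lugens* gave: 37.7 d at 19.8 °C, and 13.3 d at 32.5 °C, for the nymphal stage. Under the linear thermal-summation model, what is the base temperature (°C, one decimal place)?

Linear rate model ⇒ the product D·(T − T_b) is constant across temperatures.
37.7·(19.8 − T_b) = 13.3·(32.5 − T_b)
T_b = (37.7·19.8 − 13.3·32.5) / (37.7 − 13.3) = 314.21 / 24.4 = 12.877 °C ≈ 12.9 °C.

12.9 °C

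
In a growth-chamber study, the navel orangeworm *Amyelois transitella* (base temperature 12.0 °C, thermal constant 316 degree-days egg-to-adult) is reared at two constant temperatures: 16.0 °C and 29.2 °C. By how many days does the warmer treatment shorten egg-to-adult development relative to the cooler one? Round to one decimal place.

60.6 days

At 16.0 °C: 316 / (16.0 − 12.0) = 316 / 4.0 = 79.000 d.
At 29.2 °C: 316 / (29.2 − 12.0) = 316 / 17.2 = 18.372 d.
Difference = |79.000 − 18.372| = 60.628 ≈ 60.6 days.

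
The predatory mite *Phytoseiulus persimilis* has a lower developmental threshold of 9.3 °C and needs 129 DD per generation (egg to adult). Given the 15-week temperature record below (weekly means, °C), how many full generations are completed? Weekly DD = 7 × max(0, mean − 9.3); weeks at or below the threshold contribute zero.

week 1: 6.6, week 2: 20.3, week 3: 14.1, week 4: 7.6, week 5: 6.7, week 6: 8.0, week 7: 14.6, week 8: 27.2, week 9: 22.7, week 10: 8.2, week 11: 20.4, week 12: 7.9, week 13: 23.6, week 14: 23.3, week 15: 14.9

5 generations

Weekly DD (7 × max(0, T̄ − 9.3)): 0.0, 77.0, 33.6, 0.0, 0.0, 0.0, 37.1, 125.3, 93.8, 0.0, 77.7, 0.0, 100.1, 98.0, 39.2.
Season total = 681.8 DD.
Complete generations = ⌊681.8 / 129⌋ = 5.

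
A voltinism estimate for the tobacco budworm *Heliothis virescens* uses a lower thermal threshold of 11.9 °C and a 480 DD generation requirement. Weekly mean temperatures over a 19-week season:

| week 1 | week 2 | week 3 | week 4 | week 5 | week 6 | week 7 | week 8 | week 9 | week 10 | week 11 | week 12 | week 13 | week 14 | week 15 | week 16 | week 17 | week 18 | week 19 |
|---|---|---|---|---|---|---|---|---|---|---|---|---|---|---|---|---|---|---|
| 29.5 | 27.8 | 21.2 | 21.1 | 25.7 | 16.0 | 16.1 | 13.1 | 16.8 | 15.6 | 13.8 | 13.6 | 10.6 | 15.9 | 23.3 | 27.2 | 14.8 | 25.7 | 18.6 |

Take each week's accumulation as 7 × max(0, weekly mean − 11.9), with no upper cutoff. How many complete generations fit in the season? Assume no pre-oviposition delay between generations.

2 generations

Weekly DD (7 × max(0, T̄ − 11.9)): 123.2, 111.3, 65.1, 64.4, 96.6, 28.7, 29.4, 8.4, 34.3, 25.9, 13.3, 11.9, 0.0, 28.0, 79.8, 107.1, 20.3, 96.6, 46.9.
Season total = 991.2 DD.
Complete generations = ⌊991.2 / 480⌋ = 2.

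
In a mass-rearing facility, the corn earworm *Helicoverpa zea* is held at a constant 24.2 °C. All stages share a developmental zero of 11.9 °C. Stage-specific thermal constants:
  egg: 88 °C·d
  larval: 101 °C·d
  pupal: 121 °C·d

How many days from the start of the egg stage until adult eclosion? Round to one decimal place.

Daily accumulation at 24.2 °C = 24.2 − 11.9 = 12.3 DD/day.
Total K = 88 + 101 + 121 = 310 DD.
Total duration = 310 / 12.3 = 25.203 ≈ 25.2 days.

25.2 days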